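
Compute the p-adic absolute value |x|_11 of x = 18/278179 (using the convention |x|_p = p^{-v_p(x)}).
|18/278179|_11 = 14641

Step 1 — compute v_11(x) by factoring powers of 11 out of the numerator and denominator: v_11(18/278179) = -4. Step 2 — apply |x|_p = p^{-v_p(x)} = 11^{4} = 14641.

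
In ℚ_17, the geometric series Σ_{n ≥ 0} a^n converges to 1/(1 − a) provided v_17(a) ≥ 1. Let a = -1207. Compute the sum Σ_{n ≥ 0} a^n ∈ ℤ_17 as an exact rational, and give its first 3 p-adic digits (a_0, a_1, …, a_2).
Σ a^n = 1/(1 − a) = 1/1208;  first 3 digits = (1, 14, 4)

v_17(a) = 1 ≥ 1, so the series converges in ℤ_17 to 1/(1 − a) = 1/(1 − (-1207)) = 1/1208. Expand this rational in ℤ_17: compute digits iteratively via d_i = x_i mod 17, x_{i+1} = (x_i − d_i)/17. The first 3 digits are (1, 14, 4).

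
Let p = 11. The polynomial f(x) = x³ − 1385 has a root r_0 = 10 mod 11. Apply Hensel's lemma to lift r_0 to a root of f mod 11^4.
r_3 = 945 (mod 14641)

Hensel: r_{i+1} = r_i − f(r_i)/f′(r_i) mod 11^{i+2}, where f′(x) = 3x². Iterate:
  r_0 = 10 (mod 11)
  r_1 = 98 (mod 121)
  r_2 = 945 (mod 1331)
  r_3 = 945 (mod 14641)
Final: r = 945 with f(r) ≡ 0 mod 11^4.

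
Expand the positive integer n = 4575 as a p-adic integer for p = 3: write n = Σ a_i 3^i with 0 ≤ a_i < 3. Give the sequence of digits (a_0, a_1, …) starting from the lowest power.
(a_0, a_1, …) = (0, 1, 1, 1, 2, 0, 0, 2)

Repeated division by 3 gives the digits low-to-high: 4575 = 1·3^1 + 1·3^2 + 1·3^3 + 2·3^4 + 2·3^7. Digit sequence: (0, 1, 1, 1, 2, 0, 0, 2).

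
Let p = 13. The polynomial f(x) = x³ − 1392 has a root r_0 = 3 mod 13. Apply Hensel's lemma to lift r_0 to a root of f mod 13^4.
r_3 = 14888 (mod 28561)

Hensel: r_{i+1} = r_i − f(r_i)/f′(r_i) mod 13^{i+2}, where f′(x) = 3x². Iterate:
  r_0 = 3 (mod 13)
  r_1 = 16 (mod 169)
  r_2 = 1706 (mod 2197)
  r_3 = 14888 (mod 28561)
Final: r = 14888 with f(r) ≡ 0 mod 13^4.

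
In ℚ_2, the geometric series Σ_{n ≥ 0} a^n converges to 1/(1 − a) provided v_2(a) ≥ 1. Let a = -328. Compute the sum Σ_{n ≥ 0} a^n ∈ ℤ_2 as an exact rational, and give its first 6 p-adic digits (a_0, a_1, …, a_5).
Σ a^n = 1/(1 − a) = 1/329;  first 6 digits = (1, 0, 0, 1, 1, 1)

v_2(a) = 3 ≥ 1, so the series converges in ℤ_2 to 1/(1 − a) = 1/(1 − (-328)) = 1/329. Expand this rational in ℤ_2: compute digits iteratively via d_i = x_i mod 2, x_{i+1} = (x_i − d_i)/2. The first 6 digits are (1, 0, 0, 1, 1, 1).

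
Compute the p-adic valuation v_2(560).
v_2(560) = 4

v_2(n) is the largest exponent k such that 2^k divides n. Factor out: 560 = 2^4 · 35. (Sign doesn't affect v_p.) So v_2(560) = 4.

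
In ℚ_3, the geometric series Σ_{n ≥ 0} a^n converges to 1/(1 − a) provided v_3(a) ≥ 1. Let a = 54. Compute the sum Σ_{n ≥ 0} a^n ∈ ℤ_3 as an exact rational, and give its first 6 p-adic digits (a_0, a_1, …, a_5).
Σ a^n = 1/(1 − a) = -1/53;  first 6 digits = (1, 0, 0, 2, 0, 0)

v_3(a) = 3 ≥ 1, so the series converges in ℤ_3 to 1/(1 − a) = 1/(1 − 54) = -1/53. Expand this rational in ℤ_3: compute digits iteratively via d_i = x_i mod 3, x_{i+1} = (x_i − d_i)/3. The first 6 digits are (1, 0, 0, 2, 0, 0).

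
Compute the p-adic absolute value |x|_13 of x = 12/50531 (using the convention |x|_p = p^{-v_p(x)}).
|12/50531|_13 = 2197

Step 1 — compute v_13(x) by factoring powers of 13 out of the numerator and denominator: v_13(12/50531) = -3. Step 2 — apply |x|_p = p^{-v_p(x)} = 13^{3} = 2197.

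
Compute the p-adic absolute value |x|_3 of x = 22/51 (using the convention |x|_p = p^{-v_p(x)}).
|22/51|_3 = 3

Step 1 — compute v_3(x) by factoring powers of 3 out of the numerator and denominator: v_3(22/51) = -1. Step 2 — apply |x|_p = p^{-v_p(x)} = 3^{1} = 3.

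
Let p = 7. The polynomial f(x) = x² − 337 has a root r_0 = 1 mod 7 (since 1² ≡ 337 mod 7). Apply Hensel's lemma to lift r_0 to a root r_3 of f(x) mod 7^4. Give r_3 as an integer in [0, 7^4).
r_3 = 1492 (mod 2401)

Hensel's recurrence: r_{i+1} = r_i − f(r_i)·(f′(r_i))^{-1} mod 7^{i+2}, with f′(x) = 2x. Iterate:
  r_0 = 1 (mod 7)
  r_1 = 22 (mod 49)
  r_2 = 120 (mod 343)
  r_3 = 1492 (mod 2401)
Final: r_3 = 1492, and one checks f(r_3) ≡ 0 mod 7^4.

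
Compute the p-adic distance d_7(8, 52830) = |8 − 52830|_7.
d_7(8, 52830) = 1/2401

Step 1 — x − y = 8 − 52830 = -52822. Step 2 — v_7(-52822) = 4 (factor: -52822 = −(7^4 · 22); the sign does not affect v_p). Step 3 — |x − y|_7 = 7^{-4} = 1/2401.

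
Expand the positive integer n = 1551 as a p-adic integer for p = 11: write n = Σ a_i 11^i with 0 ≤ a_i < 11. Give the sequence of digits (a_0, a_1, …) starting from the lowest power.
(a_0, a_1, …) = (0, 9, 1, 1)

Repeated division by 11 gives the digits low-to-high: 1551 = 9·11^1 + 1·11^2 + 1·11^3. Digit sequence: (0, 9, 1, 1).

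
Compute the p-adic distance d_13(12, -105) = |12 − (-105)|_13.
d_13(12, -105) = 1/13

Step 1 — x − y = 12 − (-105) = 117. Step 2 — v_13(117) = 1 (factor: 117 = (13^1 · 9); the sign does not affect v_p). Step 3 — |x − y|_13 = 13^{-1} = 1/13.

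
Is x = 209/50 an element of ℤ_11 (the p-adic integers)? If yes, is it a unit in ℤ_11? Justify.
x ∈ ℤ_11 but not a unit; v_11(x) = 1 > 0

ℤ_11 = {x ∈ ℚ_11 : v_11(x) ≥ 0} and ℤ_11^× = {x ∈ ℤ_11 : v_11(x) = 0}. Here v_11(209/50) = v_11(num) − v_11(den) = 1; compare against these criteria.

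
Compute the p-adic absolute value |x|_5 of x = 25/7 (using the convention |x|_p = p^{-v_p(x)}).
|25/7|_5 = 1/25

Step 1 — compute v_5(x) by factoring powers of 5 out of the numerator and denominator: v_5(25/7) = 2. Step 2 — apply |x|_p = p^{-v_p(x)} = 5^{-2} = 1/25.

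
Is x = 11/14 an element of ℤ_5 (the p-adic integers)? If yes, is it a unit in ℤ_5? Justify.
x ∈ ℤ_5^× (unit); v_5(x) = 0

ℤ_5 = {x ∈ ℚ_5 : v_5(x) ≥ 0} and ℤ_5^× = {x ∈ ℤ_5 : v_5(x) = 0}. Here v_5(11/14) = v_5(num) − v_5(den) = 0; compare against these criteria.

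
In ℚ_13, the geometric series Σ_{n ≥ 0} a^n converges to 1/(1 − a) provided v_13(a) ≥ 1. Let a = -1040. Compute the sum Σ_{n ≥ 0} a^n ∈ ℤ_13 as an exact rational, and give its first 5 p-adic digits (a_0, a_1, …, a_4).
Σ a^n = 1/(1 − a) = 1/1041;  first 5 digits = (1, 11, 10, 2, 7)

v_13(a) = 1 ≥ 1, so the series converges in ℤ_13 to 1/(1 − a) = 1/(1 − (-1040)) = 1/1041. Expand this rational in ℤ_13: compute digits iteratively via d_i = x_i mod 13, x_{i+1} = (x_i − d_i)/13. The first 5 digits are (1, 11, 10, 2, 7).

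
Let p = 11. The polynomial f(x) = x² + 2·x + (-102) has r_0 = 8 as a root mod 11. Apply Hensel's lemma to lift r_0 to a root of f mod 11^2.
r_1 = 63 (mod 121)

Hensel: r_{i+1} = r_i − f(r_i)·(f′(r_i))^{-1} mod 11^{i+2}, f′(x) = 2x + 2. Iterate:
  r_0 = 8 (mod 11)
  r_1 = 63 (mod 121)
Final: r = 63 satisfies f(r) ≡ 0 mod 11^2.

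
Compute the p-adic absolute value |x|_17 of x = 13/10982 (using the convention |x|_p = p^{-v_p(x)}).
|13/10982|_17 = 289

Step 1 — compute v_17(x) by factoring powers of 17 out of the numerator and denominator: v_17(13/10982) = -2. Step 2 — apply |x|_p = p^{-v_p(x)} = 17^{2} = 289.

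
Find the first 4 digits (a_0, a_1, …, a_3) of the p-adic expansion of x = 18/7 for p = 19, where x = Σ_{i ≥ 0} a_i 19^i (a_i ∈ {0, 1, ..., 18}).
(a_0, …, a_3) = (8, 16, 10, 13)

v_19(18/7) = 0 (numerator and denominator both coprime to 19), so x ∈ ℤ_19^×. Compute digits iteratively via a_i = x_i mod 19, x_{i+1} = (x_i − a_i)/19, with x_0 = x:
  x_0 = 18/7;  a_0 = 8;  x_1 = (x_0 − 8)/19 = -2/7
  x_1 = -2/7;  a_1 = 16;  x_2 = (x_1 − 16)/19 = -6/7
  x_2 = -6/7;  a_2 = 10;  x_3 = (x_2 − 10)/19 = -4/7
  x_3 = -4/7;  a_3 = 13;  x_4 = (x_3 − 13)/19 = -5/7
Digits: (8, 16, 10, 13).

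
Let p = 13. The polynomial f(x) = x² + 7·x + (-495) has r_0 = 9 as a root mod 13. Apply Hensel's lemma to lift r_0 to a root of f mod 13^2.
r_1 = 165 (mod 169)

Hensel: r_{i+1} = r_i − f(r_i)·(f′(r_i))^{-1} mod 13^{i+2}, f′(x) = 2x + 7. Iterate:
  r_0 = 9 (mod 13)
  r_1 = 165 (mod 169)
Final: r = 165 satisfies f(r) ≡ 0 mod 13^2.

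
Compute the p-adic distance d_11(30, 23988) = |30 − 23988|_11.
d_11(30, 23988) = 1/1331

Step 1 — x − y = 30 − 23988 = -23958. Step 2 — v_11(-23958) = 3 (factor: -23958 = −(11^3 · 18); the sign does not affect v_p). Step 3 — |x − y|_11 = 11^{-3} = 1/1331.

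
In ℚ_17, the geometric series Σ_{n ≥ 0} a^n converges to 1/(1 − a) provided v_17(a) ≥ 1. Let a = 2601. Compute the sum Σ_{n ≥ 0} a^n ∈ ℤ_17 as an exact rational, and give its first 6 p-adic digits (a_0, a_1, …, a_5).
Σ a^n = 1/(1 − a) = -1/2600;  first 6 digits = (1, 0, 9, 0, 13, 4)

v_17(a) = 2 ≥ 1, so the series converges in ℤ_17 to 1/(1 − a) = 1/(1 − 2601) = -1/2600. Expand this rational in ℤ_17: compute digits iteratively via d_i = x_i mod 17, x_{i+1} = (x_i − d_i)/17. The first 6 digits are (1, 0, 9, 0, 13, 4).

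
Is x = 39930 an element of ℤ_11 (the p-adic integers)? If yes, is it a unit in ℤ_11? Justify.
x ∈ ℤ_11 but not a unit; v_11(x) = 3 > 0

ℤ_11 = {x ∈ ℚ_11 : v_11(x) ≥ 0} and ℤ_11^× = {x ∈ ℤ_11 : v_11(x) = 0}. Here v_11(39930) = v_11(num) − v_11(den) = 3; compare against these criteria.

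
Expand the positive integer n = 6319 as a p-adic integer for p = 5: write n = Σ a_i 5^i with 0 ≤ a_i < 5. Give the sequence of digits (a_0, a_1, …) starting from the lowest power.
(a_0, a_1, …) = (4, 3, 2, 0, 0, 2)

Repeated division by 5 gives the digits low-to-high: 6319 = 4 + 3·5^1 + 2·5^2 + 2·5^5. Digit sequence: (4, 3, 2, 0, 0, 2).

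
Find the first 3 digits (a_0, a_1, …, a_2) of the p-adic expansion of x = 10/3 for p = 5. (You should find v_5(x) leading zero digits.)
(a_0, …, a_2) = (0, 4, 1)

v_5(10/3) = 1, so a_0 = ... = a_0 = 0. Factor out: x = 5^1 · u with u = 2/3 a unit in ℤ_5. Expand u iteratively via a_{v+i} = u_i mod 5, u_{i+1} = (u_i − a_{v+i})/5:
  u_0 = 2/3;  a_1 = 4;  u_1 = (u_0 − 4)/5 = -2/3
  u_1 = -2/3;  a_2 = 1;  u_2 = (u_1 − 1)/5 = -1/3
Digits: (0, 4, 1).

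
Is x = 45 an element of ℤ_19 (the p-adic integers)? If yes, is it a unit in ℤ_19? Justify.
x ∈ ℤ_19^× (unit); v_19(x) = 0

ℤ_19 = {x ∈ ℚ_19 : v_19(x) ≥ 0} and ℤ_19^× = {x ∈ ℤ_19 : v_19(x) = 0}. Here v_19(45) = v_19(num) − v_19(den) = 0; compare against these criteria.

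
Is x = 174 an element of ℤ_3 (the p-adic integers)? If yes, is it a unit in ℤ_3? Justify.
x ∈ ℤ_3 but not a unit; v_3(x) = 1 > 0

ℤ_3 = {x ∈ ℚ_3 : v_3(x) ≥ 0} and ℤ_3^× = {x ∈ ℤ_3 : v_3(x) = 0}. Here v_3(174) = v_3(num) − v_3(den) = 1; compare against these criteria.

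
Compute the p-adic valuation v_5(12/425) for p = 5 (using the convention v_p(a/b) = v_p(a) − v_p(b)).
v_5(12/425) = -2

Factor powers of 5 from the numerator and denominator of the reduced fraction: 12 = 5^0 · 12 and 425 = 5^2 · 17. Apply v_p(a/b) = v_p(a) − v_p(b): v_5(12/425) = 0 − 2 = -2.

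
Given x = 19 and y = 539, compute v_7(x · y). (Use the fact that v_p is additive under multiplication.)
v_7(10241) = 2

v_p(x) = 0 (factor: 19 = 7^0 · 19); v_p(y) = 2 (factor: 539 = 7^2 · 11). Additivity: v_p(xy) = v_p(x) + v_p(y) = 0 + 2 = 2. (Direct check: xy = 10241 = 7^2 · (209).)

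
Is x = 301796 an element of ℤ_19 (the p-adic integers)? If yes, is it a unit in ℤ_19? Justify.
x ∈ ℤ_19 but not a unit; v_19(x) = 3 > 0

ℤ_19 = {x ∈ ℚ_19 : v_19(x) ≥ 0} and ℤ_19^× = {x ∈ ℤ_19 : v_19(x) = 0}. Here v_19(301796) = v_19(num) − v_19(den) = 3; compare against these criteria.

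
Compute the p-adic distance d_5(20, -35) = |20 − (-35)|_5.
d_5(20, -35) = 1/5

Step 1 — x − y = 20 − (-35) = 55. Step 2 — v_5(55) = 1 (factor: 55 = (5^1 · 11); the sign does not affect v_p). Step 3 — |x − y|_5 = 5^{-1} = 1/5.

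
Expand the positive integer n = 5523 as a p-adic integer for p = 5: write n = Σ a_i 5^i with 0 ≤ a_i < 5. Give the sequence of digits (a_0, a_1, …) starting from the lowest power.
(a_0, a_1, …) = (3, 4, 0, 4, 3, 1)

Repeated division by 5 gives the digits low-to-high: 5523 = 3 + 4·5^1 + 4·5^3 + 3·5^4 + 1·5^5. Digit sequence: (3, 4, 0, 4, 3, 1).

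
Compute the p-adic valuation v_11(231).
v_11(231) = 1

v_11(n) is the largest exponent k such that 11^k divides n. Factor out: 231 = 11^1 · 21. (Sign doesn't affect v_p.) So v_11(231) = 1.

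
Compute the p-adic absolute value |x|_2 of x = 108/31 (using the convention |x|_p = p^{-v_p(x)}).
|108/31|_2 = 1/4

Step 1 — compute v_2(x) by factoring powers of 2 out of the numerator and denominator: v_2(108/31) = 2. Step 2 — apply |x|_p = p^{-v_p(x)} = 2^{-2} = 1/4.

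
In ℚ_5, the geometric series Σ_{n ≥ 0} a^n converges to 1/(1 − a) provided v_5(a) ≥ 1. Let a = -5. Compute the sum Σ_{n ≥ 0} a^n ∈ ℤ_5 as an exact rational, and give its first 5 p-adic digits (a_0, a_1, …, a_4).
Σ a^n = 1/(1 − a) = 1/6;  first 5 digits = (1, 4, 0, 4, 0)

v_5(a) = 1 ≥ 1, so the series converges in ℤ_5 to 1/(1 − a) = 1/(1 − (-5)) = 1/6. Expand this rational in ℤ_5: compute digits iteratively via d_i = x_i mod 5, x_{i+1} = (x_i − d_i)/5. The first 5 digits are (1, 4, 0, 4, 0).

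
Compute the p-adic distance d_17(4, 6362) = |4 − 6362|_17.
d_17(4, 6362) = 1/289

Step 1 — x − y = 4 − 6362 = -6358. Step 2 — v_17(-6358) = 2 (factor: -6358 = −(17^2 · 22); the sign does not affect v_p). Step 3 — |x − y|_17 = 17^{-2} = 1/289.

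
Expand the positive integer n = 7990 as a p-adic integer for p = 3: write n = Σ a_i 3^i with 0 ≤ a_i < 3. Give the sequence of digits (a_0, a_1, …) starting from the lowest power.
(a_0, a_1, …) = (1, 2, 2, 1, 2, 2, 1, 0, 1)

Repeated division by 3 gives the digits low-to-high: 7990 = 1 + 2·3^1 + 2·3^2 + 1·3^3 + 2·3^4 + 2·3^5 + 1·3^6 + 1·3^8. Digit sequence: (1, 2, 2, 1, 2, 2, 1, 0, 1).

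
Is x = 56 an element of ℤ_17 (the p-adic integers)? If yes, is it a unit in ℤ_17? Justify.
x ∈ ℤ_17^× (unit); v_17(x) = 0

ℤ_17 = {x ∈ ℚ_17 : v_17(x) ≥ 0} and ℤ_17^× = {x ∈ ℤ_17 : v_17(x) = 0}. Here v_17(56) = v_17(num) − v_17(den) = 0; compare against these criteria.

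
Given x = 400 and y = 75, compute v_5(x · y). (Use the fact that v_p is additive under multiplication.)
v_5(30000) = 4

v_p(x) = 2 (factor: 400 = 5^2 · 16); v_p(y) = 2 (factor: 75 = 5^2 · 3). Additivity: v_p(xy) = v_p(x) + v_p(y) = 2 + 2 = 4. (Direct check: xy = 30000 = 5^4 · (48).)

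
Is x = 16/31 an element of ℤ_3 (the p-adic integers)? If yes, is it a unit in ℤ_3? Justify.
x ∈ ℤ_3^× (unit); v_3(x) = 0

ℤ_3 = {x ∈ ℚ_3 : v_3(x) ≥ 0} and ℤ_3^× = {x ∈ ℤ_3 : v_3(x) = 0}. Here v_3(16/31) = v_3(num) − v_3(den) = 0; compare against these criteria.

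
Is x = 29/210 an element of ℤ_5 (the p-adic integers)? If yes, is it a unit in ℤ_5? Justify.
x ∉ ℤ_5 (v_5(x) = -1 < 0)

ℤ_5 = {x ∈ ℚ_5 : v_5(x) ≥ 0} and ℤ_5^× = {x ∈ ℤ_5 : v_5(x) = 0}. Here v_5(29/210) = v_5(num) − v_5(den) = -1; compare against these criteria.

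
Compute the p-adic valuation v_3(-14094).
v_3(-14094) = 5

v_3(n) is the largest exponent k such that 3^k divides n. Factor out: -14094 = -3^5 · 58. (Sign doesn't affect v_p.) So v_3(-14094) = 5.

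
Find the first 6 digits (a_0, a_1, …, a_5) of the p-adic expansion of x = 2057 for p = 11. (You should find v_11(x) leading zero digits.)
(a_0, …, a_5) = (0, 0, 6, 1, 0, 0)

v_11(2057) = 2, so a_0 = ... = a_1 = 0. Factor out: x = 11^2 · u with u = 17 a unit in ℤ_11. Expand u iteratively via a_{v+i} = u_i mod 11, u_{i+1} = (u_i − a_{v+i})/11:
  u_0 = 17;  a_2 = 6;  u_1 = (u_0 − 6)/11 = 1
  u_1 = 1;  a_3 = 1;  u_2 = (u_1 − 1)/11 = 0
  u_2 = 0;  a_4 = 0;  u_3 = (u_2 − 0)/11 = 0
  u_3 = 0;  a_5 = 0;  u_4 = (u_3 − 0)/11 = 0
Digits: (0, 0, 6, 1, 0, 0).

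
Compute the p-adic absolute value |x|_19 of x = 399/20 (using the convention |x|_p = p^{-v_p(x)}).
|399/20|_19 = 1/19

Step 1 — compute v_19(x) by factoring powers of 19 out of the numerator and denominator: v_19(399/20) = 1. Step 2 — apply |x|_p = p^{-v_p(x)} = 19^{-1} = 1/19.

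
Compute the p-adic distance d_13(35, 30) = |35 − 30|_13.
d_13(35, 30) = 1

Step 1 — x − y = 35 − 30 = 5. Step 2 — v_13(5) = 0 (factor: 5 = (13^0 · 5); the sign does not affect v_p). Step 3 — |x − y|_13 = 13^{0} = 1.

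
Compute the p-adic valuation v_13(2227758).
v_13(2227758) = 5

v_13(n) is the largest exponent k such that 13^k divides n. Factor out: 2227758 = 13^5 · 6. (Sign doesn't affect v_p.) So v_13(2227758) = 5.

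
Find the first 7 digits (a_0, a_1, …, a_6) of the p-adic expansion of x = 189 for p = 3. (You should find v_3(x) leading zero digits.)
(a_0, …, a_6) = (0, 0, 0, 1, 2, 0, 0)

v_3(189) = 3, so a_0 = ... = a_2 = 0. Factor out: x = 3^3 · u with u = 7 a unit in ℤ_3. Expand u iteratively via a_{v+i} = u_i mod 3, u_{i+1} = (u_i − a_{v+i})/3:
  u_0 = 7;  a_3 = 1;  u_1 = (u_0 − 1)/3 = 2
  u_1 = 2;  a_4 = 2;  u_2 = (u_1 − 2)/3 = 0
  u_2 = 0;  a_5 = 0;  u_3 = (u_2 − 0)/3 = 0
  u_3 = 0;  a_6 = 0;  u_4 = (u_3 − 0)/3 = 0
Digits: (0, 0, 0, 1, 2, 0, 0).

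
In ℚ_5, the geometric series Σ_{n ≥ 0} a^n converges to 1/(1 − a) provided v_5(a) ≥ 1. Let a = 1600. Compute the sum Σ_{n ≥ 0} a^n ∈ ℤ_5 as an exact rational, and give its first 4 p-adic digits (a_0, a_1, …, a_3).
Σ a^n = 1/(1 − a) = -1/1599;  first 4 digits = (1, 0, 4, 2)

v_5(a) = 2 ≥ 1, so the series converges in ℤ_5 to 1/(1 − a) = 1/(1 − 1600) = -1/1599. Expand this rational in ℤ_5: compute digits iteratively via d_i = x_i mod 5, x_{i+1} = (x_i − d_i)/5. The first 4 digits are (1, 0, 4, 2).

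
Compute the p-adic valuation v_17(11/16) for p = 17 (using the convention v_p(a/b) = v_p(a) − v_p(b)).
v_17(11/16) = 0

Factor powers of 17 from the numerator and denominator of the reduced fraction: 11 = 17^0 · 11 and 16 = 17^0 · 16. Apply v_p(a/b) = v_p(a) − v_p(b): v_17(11/16) = 0 − 0 = 0.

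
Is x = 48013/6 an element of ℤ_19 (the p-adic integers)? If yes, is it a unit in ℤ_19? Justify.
x ∈ ℤ_19 but not a unit; v_19(x) = 3 > 0

ℤ_19 = {x ∈ ℚ_19 : v_19(x) ≥ 0} and ℤ_19^× = {x ∈ ℤ_19 : v_19(x) = 0}. Here v_19(48013/6) = v_19(num) − v_19(den) = 3; compare against these criteria.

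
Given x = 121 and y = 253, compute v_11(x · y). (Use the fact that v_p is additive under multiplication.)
v_11(30613) = 3

v_p(x) = 2 (factor: 121 = 11^2 · 1); v_p(y) = 1 (factor: 253 = 11^1 · 23). Additivity: v_p(xy) = v_p(x) + v_p(y) = 2 + 1 = 3. (Direct check: xy = 30613 = 11^3 · (23).)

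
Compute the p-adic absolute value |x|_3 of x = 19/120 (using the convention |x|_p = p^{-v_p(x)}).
|19/120|_3 = 3

Step 1 — compute v_3(x) by factoring powers of 3 out of the numerator and denominator: v_3(19/120) = -1. Step 2 — apply |x|_p = p^{-v_p(x)} = 3^{1} = 3.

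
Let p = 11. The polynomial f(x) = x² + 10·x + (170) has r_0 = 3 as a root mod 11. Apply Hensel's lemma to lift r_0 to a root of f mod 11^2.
r_1 = 58 (mod 121)

Hensel: r_{i+1} = r_i − f(r_i)·(f′(r_i))^{-1} mod 11^{i+2}, f′(x) = 2x + 10. Iterate:
  r_0 = 3 (mod 11)
  r_1 = 58 (mod 121)
Final: r = 58 satisfies f(r) ≡ 0 mod 11^2.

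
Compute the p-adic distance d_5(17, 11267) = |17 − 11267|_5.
d_5(17, 11267) = 1/625

Step 1 — x − y = 17 − 11267 = -11250. Step 2 — v_5(-11250) = 4 (factor: -11250 = −(5^4 · 18); the sign does not affect v_p). Step 3 — |x − y|_5 = 5^{-4} = 1/625.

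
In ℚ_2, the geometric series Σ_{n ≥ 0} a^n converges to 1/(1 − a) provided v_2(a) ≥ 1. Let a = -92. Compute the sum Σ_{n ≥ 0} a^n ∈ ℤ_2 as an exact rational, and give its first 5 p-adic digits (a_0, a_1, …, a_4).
Σ a^n = 1/(1 − a) = 1/93;  first 5 digits = (1, 0, 1, 0, 1)

v_2(a) = 2 ≥ 1, so the series converges in ℤ_2 to 1/(1 − a) = 1/(1 − (-92)) = 1/93. Expand this rational in ℤ_2: compute digits iteratively via d_i = x_i mod 2, x_{i+1} = (x_i − d_i)/2. The first 5 digits are (1, 0, 1, 0, 1).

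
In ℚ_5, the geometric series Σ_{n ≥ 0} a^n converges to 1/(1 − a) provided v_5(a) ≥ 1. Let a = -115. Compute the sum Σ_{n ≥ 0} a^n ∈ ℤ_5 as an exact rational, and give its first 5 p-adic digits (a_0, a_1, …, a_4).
Σ a^n = 1/(1 − a) = 1/116;  first 5 digits = (1, 2, 4, 2, 3)

v_5(a) = 1 ≥ 1, so the series converges in ℤ_5 to 1/(1 − a) = 1/(1 − (-115)) = 1/116. Expand this rational in ℤ_5: compute digits iteratively via d_i = x_i mod 5, x_{i+1} = (x_i − d_i)/5. The first 5 digits are (1, 2, 4, 2, 3).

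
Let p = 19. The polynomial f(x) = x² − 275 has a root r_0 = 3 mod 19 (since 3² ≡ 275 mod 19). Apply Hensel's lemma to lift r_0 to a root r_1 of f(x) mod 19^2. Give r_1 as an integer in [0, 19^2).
r_1 = 288 (mod 361)

Hensel's recurrence: r_{i+1} = r_i − f(r_i)·(f′(r_i))^{-1} mod 19^{i+2}, with f′(x) = 2x. Iterate:
  r_0 = 3 (mod 19)
  r_1 = 288 (mod 361)
Final: r_1 = 288, and one checks f(r_1) ≡ 0 mod 19^2.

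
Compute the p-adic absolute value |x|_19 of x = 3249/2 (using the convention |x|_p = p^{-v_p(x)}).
|3249/2|_19 = 1/361

Step 1 — compute v_19(x) by factoring powers of 19 out of the numerator and denominator: v_19(3249/2) = 2. Step 2 — apply |x|_p = p^{-v_p(x)} = 19^{-2} = 1/361.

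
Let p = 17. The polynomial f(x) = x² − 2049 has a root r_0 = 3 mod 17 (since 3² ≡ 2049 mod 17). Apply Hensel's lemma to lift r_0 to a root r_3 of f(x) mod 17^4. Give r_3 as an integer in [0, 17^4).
r_3 = 2366 (mod 83521)

Hensel's recurrence: r_{i+1} = r_i − f(r_i)·(f′(r_i))^{-1} mod 17^{i+2}, with f′(x) = 2x. Iterate:
  r_0 = 3 (mod 17)
  r_1 = 54 (mod 289)
  r_2 = 2366 (mod 4913)
  r_3 = 2366 (mod 83521)
Final: r_3 = 2366, and one checks f(r_3) ≡ 0 mod 17^4.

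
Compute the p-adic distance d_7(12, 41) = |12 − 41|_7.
d_7(12, 41) = 1

Step 1 — x − y = 12 − 41 = -29. Step 2 — v_7(-29) = 0 (factor: -29 = −(7^0 · 29); the sign does not affect v_p). Step 3 — |x − y|_7 = 7^{0} = 1.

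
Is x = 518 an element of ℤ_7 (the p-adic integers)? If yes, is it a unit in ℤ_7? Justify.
x ∈ ℤ_7 but not a unit; v_7(x) = 1 > 0

ℤ_7 = {x ∈ ℚ_7 : v_7(x) ≥ 0} and ℤ_7^× = {x ∈ ℤ_7 : v_7(x) = 0}. Here v_7(518) = v_7(num) − v_7(den) = 1; compare against these criteria.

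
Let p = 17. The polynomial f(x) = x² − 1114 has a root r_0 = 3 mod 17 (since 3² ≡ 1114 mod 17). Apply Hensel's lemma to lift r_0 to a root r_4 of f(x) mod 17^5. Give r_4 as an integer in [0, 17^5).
r_4 = 1178681 (mod 1419857)

Hensel's recurrence: r_{i+1} = r_i − f(r_i)·(f′(r_i))^{-1} mod 17^{i+2}, with f′(x) = 2x. Iterate:
  r_0 = 3 (mod 17)
  r_1 = 139 (mod 289)
  r_2 = 4474 (mod 4913)
  r_3 = 9387 (mod 83521)
  r_4 = 1178681 (mod 1419857)
Final: r_4 = 1178681, and one checks f(r_4) ≡ 0 mod 17^5.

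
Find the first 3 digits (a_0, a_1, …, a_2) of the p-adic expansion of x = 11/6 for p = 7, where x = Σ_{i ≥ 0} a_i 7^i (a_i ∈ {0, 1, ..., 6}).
(a_0, …, a_2) = (3, 1, 1)

v_7(11/6) = 0 (numerator and denominator both coprime to 7), so x ∈ ℤ_7^×. Compute digits iteratively via a_i = x_i mod 7, x_{i+1} = (x_i − a_i)/7, with x_0 = x:
  x_0 = 11/6;  a_0 = 3;  x_1 = (x_0 − 3)/7 = -1/6
  x_1 = -1/6;  a_1 = 1;  x_2 = (x_1 − 1)/7 = -1/6
  x_2 = -1/6;  a_2 = 1;  x_3 = (x_2 − 1)/7 = -1/6
Digits: (3, 1, 1).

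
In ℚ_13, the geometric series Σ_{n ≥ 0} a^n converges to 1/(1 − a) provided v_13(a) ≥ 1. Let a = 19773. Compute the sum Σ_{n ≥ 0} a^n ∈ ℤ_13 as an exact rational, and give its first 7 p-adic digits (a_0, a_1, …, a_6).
Σ a^n = 1/(1 − a) = -1/19772;  first 7 digits = (1, 0, 0, 9, 0, 0, 3)

v_13(a) = 3 ≥ 1, so the series converges in ℤ_13 to 1/(1 − a) = 1/(1 − 19773) = -1/19772. Expand this rational in ℤ_13: compute digits iteratively via d_i = x_i mod 13, x_{i+1} = (x_i − d_i)/13. The first 7 digits are (1, 0, 0, 9, 0, 0, 3).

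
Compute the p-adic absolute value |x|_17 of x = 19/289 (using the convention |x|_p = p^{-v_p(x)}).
|19/289|_17 = 289

Step 1 — compute v_17(x) by factoring powers of 17 out of the numerator and denominator: v_17(19/289) = -2. Step 2 — apply |x|_p = p^{-v_p(x)} = 17^{2} = 289.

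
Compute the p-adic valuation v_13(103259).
v_13(103259) = 3

v_13(n) is the largest exponent k such that 13^k divides n. Factor out: 103259 = 13^3 · 47. (Sign doesn't affect v_p.) So v_13(103259) = 3.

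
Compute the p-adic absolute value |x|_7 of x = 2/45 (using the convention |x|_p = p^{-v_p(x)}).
|2/45|_7 = 1

Step 1 — compute v_7(x) by factoring powers of 7 out of the numerator and denominator: v_7(2/45) = 0. Step 2 — apply |x|_p = p^{-v_p(x)} = 7^{0} = 1.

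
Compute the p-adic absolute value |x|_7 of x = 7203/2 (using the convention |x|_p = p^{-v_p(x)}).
|7203/2|_7 = 1/2401

Step 1 — compute v_7(x) by factoring powers of 7 out of the numerator and denominator: v_7(7203/2) = 4. Step 2 — apply |x|_p = p^{-v_p(x)} = 7^{-4} = 1/2401.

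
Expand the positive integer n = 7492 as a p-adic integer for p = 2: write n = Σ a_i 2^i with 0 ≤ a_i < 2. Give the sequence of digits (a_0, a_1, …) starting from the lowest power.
(a_0, a_1, …) = (0, 0, 1, 0, 0, 0, 1, 0, 1, 0, 1, 1, 1)

Repeated division by 2 gives the digits low-to-high: 7492 = 1·2^2 + 1·2^6 + 1·2^8 + 1·2^10 + 1·2^11 + 1·2^12. Digit sequence: (0, 0, 1, 0, 0, 0, 1, 0, 1, 0, 1, 1, 1).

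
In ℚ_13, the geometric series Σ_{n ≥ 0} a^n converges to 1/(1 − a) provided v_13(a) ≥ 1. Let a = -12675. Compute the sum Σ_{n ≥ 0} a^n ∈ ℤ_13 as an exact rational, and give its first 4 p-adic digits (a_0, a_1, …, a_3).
Σ a^n = 1/(1 − a) = 1/12676;  first 4 digits = (1, 0, 3, 7)

v_13(a) = 2 ≥ 1, so the series converges in ℤ_13 to 1/(1 − a) = 1/(1 − (-12675)) = 1/12676. Expand this rational in ℤ_13: compute digits iteratively via d_i = x_i mod 13, x_{i+1} = (x_i − d_i)/13. The first 4 digits are (1, 0, 3, 7).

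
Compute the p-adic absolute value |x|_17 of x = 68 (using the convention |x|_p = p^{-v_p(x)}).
|68|_17 = 1/17

Step 1 — compute v_17(x) by factoring powers of 17 out of the numerator and denominator: v_17(68) = 1. Step 2 — apply |x|_p = p^{-v_p(x)} = 17^{-1} = 1/17.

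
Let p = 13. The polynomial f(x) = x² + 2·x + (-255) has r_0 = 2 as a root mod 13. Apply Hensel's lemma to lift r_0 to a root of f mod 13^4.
r_3 = 15 (mod 28561)

Hensel: r_{i+1} = r_i − f(r_i)·(f′(r_i))^{-1} mod 13^{i+2}, f′(x) = 2x + 2. Iterate:
  r_0 = 2 (mod 13)
  r_1 = 15 (mod 169)
  r_2 = 15 (mod 2197)
  r_3 = 15 (mod 28561)
Final: r = 15 satisfies f(r) ≡ 0 mod 13^4.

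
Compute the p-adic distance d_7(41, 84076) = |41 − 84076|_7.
d_7(41, 84076) = 1/16807

Step 1 — x − y = 41 − 84076 = -84035. Step 2 — v_7(-84035) = 5 (factor: -84035 = −(7^5 · 5); the sign does not affect v_p). Step 3 — |x − y|_7 = 7^{-5} = 1/16807.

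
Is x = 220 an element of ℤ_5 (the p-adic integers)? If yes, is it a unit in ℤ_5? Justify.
x ∈ ℤ_5 but not a unit; v_5(x) = 1 > 0

ℤ_5 = {x ∈ ℚ_5 : v_5(x) ≥ 0} and ℤ_5^× = {x ∈ ℤ_5 : v_5(x) = 0}. Here v_5(220) = v_5(num) − v_5(den) = 1; compare against these criteria.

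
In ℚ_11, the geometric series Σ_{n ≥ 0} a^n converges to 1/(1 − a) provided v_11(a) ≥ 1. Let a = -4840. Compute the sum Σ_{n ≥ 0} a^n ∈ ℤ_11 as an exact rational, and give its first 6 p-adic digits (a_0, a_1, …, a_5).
Σ a^n = 1/(1 − a) = 1/4841;  first 6 digits = (1, 0, 4, 7, 4, 2)

v_11(a) = 2 ≥ 1, so the series converges in ℤ_11 to 1/(1 − a) = 1/(1 − (-4840)) = 1/4841. Expand this rational in ℤ_11: compute digits iteratively via d_i = x_i mod 11, x_{i+1} = (x_i − d_i)/11. The first 6 digits are (1, 0, 4, 7, 4, 2).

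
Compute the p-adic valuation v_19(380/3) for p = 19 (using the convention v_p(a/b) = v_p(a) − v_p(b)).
v_19(380/3) = 1

Factor powers of 19 from the numerator and denominator of the reduced fraction: 380 = 19^1 · 20 and 3 = 19^0 · 3. Apply v_p(a/b) = v_p(a) − v_p(b): v_19(380/3) = 1 − 0 = 1.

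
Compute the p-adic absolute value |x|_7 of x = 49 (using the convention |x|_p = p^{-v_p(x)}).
|49|_7 = 1/49

Step 1 — compute v_7(x) by factoring powers of 7 out of the numerator and denominator: v_7(49) = 2. Step 2 — apply |x|_p = p^{-v_p(x)} = 7^{-2} = 1/49.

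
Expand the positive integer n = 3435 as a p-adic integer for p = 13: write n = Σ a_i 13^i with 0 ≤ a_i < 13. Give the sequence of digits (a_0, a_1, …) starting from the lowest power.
(a_0, a_1, …) = (3, 4, 7, 1)

Repeated division by 13 gives the digits low-to-high: 3435 = 3 + 4·13^1 + 7·13^2 + 1·13^3. Digit sequence: (3, 4, 7, 1).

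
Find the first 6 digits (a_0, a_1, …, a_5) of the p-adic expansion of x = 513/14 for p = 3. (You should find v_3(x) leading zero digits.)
(a_0, …, a_5) = (0, 0, 0, 2, 0, 1)

v_3(513/14) = 3, so a_0 = ... = a_2 = 0. Factor out: x = 3^3 · u with u = 19/14 a unit in ℤ_3. Expand u iteratively via a_{v+i} = u_i mod 3, u_{i+1} = (u_i − a_{v+i})/3:
  u_0 = 19/14;  a_3 = 2;  u_1 = (u_0 − 2)/3 = -3/14
  u_1 = -3/14;  a_4 = 0;  u_2 = (u_1 − 0)/3 = -1/14
  u_2 = -1/14;  a_5 = 1;  u_3 = (u_2 − 1)/3 = -5/14
Digits: (0, 0, 0, 2, 0, 1).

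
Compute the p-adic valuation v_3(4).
v_3(4) = 0

v_3(n) is the largest exponent k such that 3^k divides n. Factor out: 4 = 3^0 · 4. (Sign doesn't affect v_p.) So v_3(4) = 0.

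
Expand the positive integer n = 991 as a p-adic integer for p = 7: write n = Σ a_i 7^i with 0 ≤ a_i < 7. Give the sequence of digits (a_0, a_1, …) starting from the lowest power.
(a_0, a_1, …) = (4, 1, 6, 2)

Repeated division by 7 gives the digits low-to-high: 991 = 4 + 1·7^1 + 6·7^2 + 2·7^3. Digit sequence: (4, 1, 6, 2).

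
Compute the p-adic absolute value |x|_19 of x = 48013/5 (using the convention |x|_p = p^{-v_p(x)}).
|48013/5|_19 = 1/6859

Step 1 — compute v_19(x) by factoring powers of 19 out of the numerator and denominator: v_19(48013/5) = 3. Step 2 — apply |x|_p = p^{-v_p(x)} = 19^{-3} = 1/6859.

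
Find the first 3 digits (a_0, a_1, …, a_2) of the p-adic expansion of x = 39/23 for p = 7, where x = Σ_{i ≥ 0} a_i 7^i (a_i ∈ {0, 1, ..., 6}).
(a_0, …, a_2) = (2, 3, 2)

v_7(39/23) = 0 (numerator and denominator both coprime to 7), so x ∈ ℤ_7^×. Compute digits iteratively via a_i = x_i mod 7, x_{i+1} = (x_i − a_i)/7, with x_0 = x:
  x_0 = 39/23;  a_0 = 2;  x_1 = (x_0 − 2)/7 = -1/23
  x_1 = -1/23;  a_1 = 3;  x_2 = (x_1 − 3)/7 = -10/23
  x_2 = -10/23;  a_2 = 2;  x_3 = (x_2 − 2)/7 = -8/23
Digits: (2, 3, 2).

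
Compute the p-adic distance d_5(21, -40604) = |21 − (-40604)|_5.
d_5(21, -40604) = 1/3125

Step 1 — x − y = 21 − (-40604) = 40625. Step 2 — v_5(40625) = 5 (factor: 40625 = (5^5 · 13); the sign does not affect v_p). Step 3 — |x − y|_5 = 5^{-5} = 1/3125.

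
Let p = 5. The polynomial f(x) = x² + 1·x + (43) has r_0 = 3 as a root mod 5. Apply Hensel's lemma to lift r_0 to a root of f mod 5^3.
r_2 = 88 (mod 125)

Hensel: r_{i+1} = r_i − f(r_i)·(f′(r_i))^{-1} mod 5^{i+2}, f′(x) = 2x + 1. Iterate:
  r_0 = 3 (mod 5)
  r_1 = 13 (mod 25)
  r_2 = 88 (mod 125)
Final: r = 88 satisfies f(r) ≡ 0 mod 5^3.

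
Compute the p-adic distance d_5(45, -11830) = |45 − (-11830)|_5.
d_5(45, -11830) = 1/625

Step 1 — x − y = 45 − (-11830) = 11875. Step 2 — v_5(11875) = 4 (factor: 11875 = (5^4 · 19); the sign does not affect v_p). Step 3 — |x − y|_5 = 5^{-4} = 1/625.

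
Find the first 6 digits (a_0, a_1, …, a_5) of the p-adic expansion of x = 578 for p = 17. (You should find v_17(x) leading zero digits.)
(a_0, …, a_5) = (0, 0, 2, 0, 0, 0)

v_17(578) = 2, so a_0 = ... = a_1 = 0. Factor out: x = 17^2 · u with u = 2 a unit in ℤ_17. Expand u iteratively via a_{v+i} = u_i mod 17, u_{i+1} = (u_i − a_{v+i})/17:
  u_0 = 2;  a_2 = 2;  u_1 = (u_0 − 2)/17 = 0
  u_1 = 0;  a_3 = 0;  u_2 = (u_1 − 0)/17 = 0
  u_2 = 0;  a_4 = 0;  u_3 = (u_2 − 0)/17 = 0
  u_3 = 0;  a_5 = 0;  u_4 = (u_3 − 0)/17 = 0
Digits: (0, 0, 2, 0, 0, 0).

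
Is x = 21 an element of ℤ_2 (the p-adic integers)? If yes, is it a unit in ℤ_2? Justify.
x ∈ ℤ_2^× (unit); v_2(x) = 0

ℤ_2 = {x ∈ ℚ_2 : v_2(x) ≥ 0} and ℤ_2^× = {x ∈ ℤ_2 : v_2(x) = 0}. Here v_2(21) = v_2(num) − v_2(den) = 0; compare against these criteria.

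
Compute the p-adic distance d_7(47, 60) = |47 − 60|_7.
d_7(47, 60) = 1

Step 1 — x − y = 47 − 60 = -13. Step 2 — v_7(-13) = 0 (factor: -13 = −(7^0 · 13); the sign does not affect v_p). Step 3 — |x − y|_7 = 7^{0} = 1.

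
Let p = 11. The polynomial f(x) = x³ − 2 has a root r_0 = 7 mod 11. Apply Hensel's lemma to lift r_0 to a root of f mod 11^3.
r_2 = 315 (mod 1331)

Hensel: r_{i+1} = r_i − f(r_i)/f′(r_i) mod 11^{i+2}, where f′(x) = 3x². Iterate:
  r_0 = 7 (mod 11)
  r_1 = 73 (mod 121)
  r_2 = 315 (mod 1331)
Final: r = 315 with f(r) ≡ 0 mod 11^3.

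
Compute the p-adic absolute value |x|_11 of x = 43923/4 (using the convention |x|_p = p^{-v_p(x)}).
|43923/4|_11 = 1/14641

Step 1 — compute v_11(x) by factoring powers of 11 out of the numerator and denominator: v_11(43923/4) = 4. Step 2 — apply |x|_p = p^{-v_p(x)} = 11^{-4} = 1/14641.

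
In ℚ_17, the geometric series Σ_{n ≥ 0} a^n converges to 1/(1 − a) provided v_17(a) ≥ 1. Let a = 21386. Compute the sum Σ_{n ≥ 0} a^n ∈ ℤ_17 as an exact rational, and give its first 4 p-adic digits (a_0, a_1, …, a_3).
Σ a^n = 1/(1 − a) = -1/21385;  first 4 digits = (1, 0, 6, 4)

v_17(a) = 2 ≥ 1, so the series converges in ℤ_17 to 1/(1 − a) = 1/(1 − 21386) = -1/21385. Expand this rational in ℤ_17: compute digits iteratively via d_i = x_i mod 17, x_{i+1} = (x_i − d_i)/17. The first 4 digits are (1, 0, 6, 4).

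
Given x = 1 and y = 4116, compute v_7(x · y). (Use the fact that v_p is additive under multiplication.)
v_7(4116) = 3

v_p(x) = 0 (factor: 1 = 7^0 · 1); v_p(y) = 3 (factor: 4116 = 7^3 · 12). Additivity: v_p(xy) = v_p(x) + v_p(y) = 0 + 3 = 3. (Direct check: xy = 4116 = 7^3 · (12).)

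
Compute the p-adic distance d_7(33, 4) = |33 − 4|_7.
d_7(33, 4) = 1

Step 1 — x − y = 33 − 4 = 29. Step 2 — v_7(29) = 0 (factor: 29 = (7^0 · 29); the sign does not affect v_p). Step 3 — |x − y|_7 = 7^{0} = 1.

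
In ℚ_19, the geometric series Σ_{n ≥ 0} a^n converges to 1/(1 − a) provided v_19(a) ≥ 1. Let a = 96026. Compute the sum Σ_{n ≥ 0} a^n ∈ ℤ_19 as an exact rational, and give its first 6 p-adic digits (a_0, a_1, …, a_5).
Σ a^n = 1/(1 − a) = -1/96025;  first 6 digits = (1, 0, 0, 14, 0, 0)

v_19(a) = 3 ≥ 1, so the series converges in ℤ_19 to 1/(1 − a) = 1/(1 − 96026) = -1/96025. Expand this rational in ℤ_19: compute digits iteratively via d_i = x_i mod 19, x_{i+1} = (x_i − d_i)/19. The first 6 digits are (1, 0, 0, 14, 0, 0).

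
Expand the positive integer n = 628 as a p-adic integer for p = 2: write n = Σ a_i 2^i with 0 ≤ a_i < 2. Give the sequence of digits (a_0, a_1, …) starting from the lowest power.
(a_0, a_1, …) = (0, 0, 1, 0, 1, 1, 1, 0, 0, 1)

Repeated division by 2 gives the digits low-to-high: 628 = 1·2^2 + 1·2^4 + 1·2^5 + 1·2^6 + 1·2^9. Digit sequence: (0, 0, 1, 0, 1, 1, 1, 0, 0, 1).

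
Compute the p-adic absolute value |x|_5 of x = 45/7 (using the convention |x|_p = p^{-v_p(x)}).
|45/7|_5 = 1/5

Step 1 — compute v_5(x) by factoring powers of 5 out of the numerator and denominator: v_5(45/7) = 1. Step 2 — apply |x|_p = p^{-v_p(x)} = 5^{-1} = 1/5.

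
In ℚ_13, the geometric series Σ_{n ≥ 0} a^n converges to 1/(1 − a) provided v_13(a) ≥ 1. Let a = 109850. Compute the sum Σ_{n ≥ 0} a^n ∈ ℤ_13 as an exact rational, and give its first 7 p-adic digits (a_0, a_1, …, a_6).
Σ a^n = 1/(1 − a) = -1/109849;  first 7 digits = (1, 0, 0, 11, 3, 0, 4)

v_13(a) = 3 ≥ 1, so the series converges in ℤ_13 to 1/(1 − a) = 1/(1 − 109850) = -1/109849. Expand this rational in ℤ_13: compute digits iteratively via d_i = x_i mod 13, x_{i+1} = (x_i − d_i)/13. The first 7 digits are (1, 0, 0, 11, 3, 0, 4).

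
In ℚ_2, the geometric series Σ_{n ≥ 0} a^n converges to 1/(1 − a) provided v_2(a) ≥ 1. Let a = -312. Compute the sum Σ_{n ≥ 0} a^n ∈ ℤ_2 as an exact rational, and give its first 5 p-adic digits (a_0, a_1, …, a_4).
Σ a^n = 1/(1 − a) = 1/313;  first 5 digits = (1, 0, 0, 1, 0)

v_2(a) = 3 ≥ 1, so the series converges in ℤ_2 to 1/(1 − a) = 1/(1 − (-312)) = 1/313. Expand this rational in ℤ_2: compute digits iteratively via d_i = x_i mod 2, x_{i+1} = (x_i − d_i)/2. The first 5 digits are (1, 0, 0, 1, 0).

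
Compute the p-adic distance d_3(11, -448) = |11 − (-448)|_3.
d_3(11, -448) = 1/27

Step 1 — x − y = 11 − (-448) = 459. Step 2 — v_3(459) = 3 (factor: 459 = (3^3 · 17); the sign does not affect v_p). Step 3 — |x − y|_3 = 3^{-3} = 1/27.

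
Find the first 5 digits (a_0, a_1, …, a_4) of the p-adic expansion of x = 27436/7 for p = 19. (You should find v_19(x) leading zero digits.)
(a_0, …, a_4) = (0, 0, 0, 6, 16)

v_19(27436/7) = 3, so a_0 = ... = a_2 = 0. Factor out: x = 19^3 · u with u = 4/7 a unit in ℤ_19. Expand u iteratively via a_{v+i} = u_i mod 19, u_{i+1} = (u_i − a_{v+i})/19:
  u_0 = 4/7;  a_3 = 6;  u_1 = (u_0 − 6)/19 = -2/7
  u_1 = -2/7;  a_4 = 16;  u_2 = (u_1 − 16)/19 = -6/7
Digits: (0, 0, 0, 6, 16).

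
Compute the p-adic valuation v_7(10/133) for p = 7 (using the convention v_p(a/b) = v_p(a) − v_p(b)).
v_7(10/133) = -1

Factor powers of 7 from the numerator and denominator of the reduced fraction: 10 = 7^0 · 10 and 133 = 7^1 · 19. Apply v_p(a/b) = v_p(a) − v_p(b): v_7(10/133) = 0 − 1 = -1.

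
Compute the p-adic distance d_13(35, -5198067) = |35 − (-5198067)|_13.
d_13(35, -5198067) = 1/371293

Step 1 — x − y = 35 − (-5198067) = 5198102. Step 2 — v_13(5198102) = 5 (factor: 5198102 = (13^5 · 14); the sign does not affect v_p). Step 3 — |x − y|_13 = 13^{-5} = 1/371293.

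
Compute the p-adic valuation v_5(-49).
v_5(-49) = 0

v_5(n) is the largest exponent k such that 5^k divides n. Factor out: -49 = -5^0 · 49. (Sign doesn't affect v_p.) So v_5(-49) = 0.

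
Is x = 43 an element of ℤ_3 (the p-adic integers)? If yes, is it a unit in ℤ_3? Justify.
x ∈ ℤ_3^× (unit); v_3(x) = 0

ℤ_3 = {x ∈ ℚ_3 : v_3(x) ≥ 0} and ℤ_3^× = {x ∈ ℤ_3 : v_3(x) = 0}. Here v_3(43) = v_3(num) − v_3(den) = 0; compare against these criteria.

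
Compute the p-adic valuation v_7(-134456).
v_7(-134456) = 5

v_7(n) is the largest exponent k such that 7^k divides n. Factor out: -134456 = -7^5 · 8. (Sign doesn't affect v_p.) So v_7(-134456) = 5.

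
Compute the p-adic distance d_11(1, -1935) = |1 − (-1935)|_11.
d_11(1, -1935) = 1/121

Step 1 — x − y = 1 − (-1935) = 1936. Step 2 — v_11(1936) = 2 (factor: 1936 = (11^2 · 16); the sign does not affect v_p). Step 3 — |x − y|_11 = 11^{-2} = 1/121.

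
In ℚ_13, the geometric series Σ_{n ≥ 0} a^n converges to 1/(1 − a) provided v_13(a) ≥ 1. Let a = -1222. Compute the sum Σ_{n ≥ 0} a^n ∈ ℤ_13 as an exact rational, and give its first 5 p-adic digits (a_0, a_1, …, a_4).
Σ a^n = 1/(1 − a) = 1/1223;  first 5 digits = (1, 10, 1, 2, 7)

v_13(a) = 1 ≥ 1, so the series converges in ℤ_13 to 1/(1 − a) = 1/(1 − (-1222)) = 1/1223. Expand this rational in ℤ_13: compute digits iteratively via d_i = x_i mod 13, x_{i+1} = (x_i − d_i)/13. The first 5 digits are (1, 10, 1, 2, 7).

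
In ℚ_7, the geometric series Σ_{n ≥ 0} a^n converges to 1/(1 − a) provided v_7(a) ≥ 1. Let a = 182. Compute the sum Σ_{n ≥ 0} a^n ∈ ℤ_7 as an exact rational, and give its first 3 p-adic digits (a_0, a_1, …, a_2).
Σ a^n = 1/(1 − a) = -1/181;  first 3 digits = (1, 5, 0)

v_7(a) = 1 ≥ 1, so the series converges in ℤ_7 to 1/(1 − a) = 1/(1 − 182) = -1/181. Expand this rational in ℤ_7: compute digits iteratively via d_i = x_i mod 7, x_{i+1} = (x_i − d_i)/7. The first 3 digits are (1, 5, 0).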